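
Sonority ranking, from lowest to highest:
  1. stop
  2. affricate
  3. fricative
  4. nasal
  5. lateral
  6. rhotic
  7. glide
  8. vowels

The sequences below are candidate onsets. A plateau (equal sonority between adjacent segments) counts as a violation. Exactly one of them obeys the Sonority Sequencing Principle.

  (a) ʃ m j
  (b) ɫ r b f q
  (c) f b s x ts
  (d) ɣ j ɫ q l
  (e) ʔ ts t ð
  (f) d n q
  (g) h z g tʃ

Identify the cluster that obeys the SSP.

a

(a) ʃ m j: profile 3-4-7 — obeys.
(b) ɫ r b f q: profile 5-6-1-3-1 — violates.
(c) f b s x ts: profile 3-1-3-3-2 — violates.
(d) ɣ j ɫ q l: profile 3-7-5-1-5 — violates.
(e) ʔ ts t ð: profile 1-2-1-3 — violates.
(f) d n q: profile 1-4-1 — violates.
(g) h z g tʃ: profile 3-3-1-2 — violates.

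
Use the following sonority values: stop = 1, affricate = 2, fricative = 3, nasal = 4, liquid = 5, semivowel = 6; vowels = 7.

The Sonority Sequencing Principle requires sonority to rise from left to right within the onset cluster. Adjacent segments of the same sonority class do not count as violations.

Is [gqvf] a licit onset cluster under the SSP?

yes

/g/ is a stop (sonority 1).
/q/ is a stop (sonority 1).
/v/ is a fricative (sonority 3).
/f/ is a fricative (sonority 3).
The profile 1-1-3-3 is non-decreasing (plateaus allowed), so the onset cluster satisfies the SSP.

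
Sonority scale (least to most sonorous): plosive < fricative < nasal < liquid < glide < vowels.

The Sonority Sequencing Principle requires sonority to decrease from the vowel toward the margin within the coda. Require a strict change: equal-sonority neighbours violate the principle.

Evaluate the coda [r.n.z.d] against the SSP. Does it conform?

/r/ is a liquid (sonority 4).
/n/ is a nasal (sonority 3).
/z/ is a fricative (sonority 2).
/d/ is a plosive (sonority 1).
The profile 4-3-2-1 strictly falls, so the coda satisfies the SSP.

yes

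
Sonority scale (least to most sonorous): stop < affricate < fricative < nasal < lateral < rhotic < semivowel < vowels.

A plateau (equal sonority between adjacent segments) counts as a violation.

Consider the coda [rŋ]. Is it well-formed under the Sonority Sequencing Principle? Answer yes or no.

/r/ is a rhotic (sonority 6).
/ŋ/ is a nasal (sonority 4).
The profile 6-4 strictly falls, so the coda satisfies the SSP.

yes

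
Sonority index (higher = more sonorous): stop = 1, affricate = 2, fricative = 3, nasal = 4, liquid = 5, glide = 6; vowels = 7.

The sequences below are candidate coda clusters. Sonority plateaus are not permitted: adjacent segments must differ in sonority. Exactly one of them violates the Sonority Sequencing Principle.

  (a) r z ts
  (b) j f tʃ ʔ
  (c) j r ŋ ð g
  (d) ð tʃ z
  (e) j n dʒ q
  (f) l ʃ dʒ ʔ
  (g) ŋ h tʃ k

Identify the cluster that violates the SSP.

d

(a) r z ts: profile 5-3-2 — obeys.
(b) j f tʃ ʔ: profile 6-3-2-1 — obeys.
(c) j r ŋ ð g: profile 6-5-4-3-1 — obeys.
(d) ð tʃ z: profile 3-2-3 — violates.
(e) j n dʒ q: profile 6-4-2-1 — obeys.
(f) l ʃ dʒ ʔ: profile 5-3-2-1 — obeys.
(g) ŋ h tʃ k: profile 4-3-2-1 — obeys.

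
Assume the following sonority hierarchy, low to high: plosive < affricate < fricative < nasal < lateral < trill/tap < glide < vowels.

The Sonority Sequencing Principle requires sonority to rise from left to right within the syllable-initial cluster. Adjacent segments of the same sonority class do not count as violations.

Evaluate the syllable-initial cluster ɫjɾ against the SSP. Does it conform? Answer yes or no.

no

/ɫ/ — lateral, sonority 5.
/j/ — glide, sonority 7.
/ɾ/ — trill/tap, sonority 6.
The profile is 5-7-6. Between /j/ (7) and /ɾ/ (6) sonority does not rise, so the cluster violates the SSP.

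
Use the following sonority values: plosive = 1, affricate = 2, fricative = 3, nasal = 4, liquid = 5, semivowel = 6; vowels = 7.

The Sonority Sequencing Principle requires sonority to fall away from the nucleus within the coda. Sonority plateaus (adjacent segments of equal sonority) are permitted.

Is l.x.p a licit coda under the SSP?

/l/: liquid = 5.
/x/: fricative = 3.
/p/: plosive = 1.
The profile 5-3-1 strictly falls, so the coda satisfies the SSP.

yes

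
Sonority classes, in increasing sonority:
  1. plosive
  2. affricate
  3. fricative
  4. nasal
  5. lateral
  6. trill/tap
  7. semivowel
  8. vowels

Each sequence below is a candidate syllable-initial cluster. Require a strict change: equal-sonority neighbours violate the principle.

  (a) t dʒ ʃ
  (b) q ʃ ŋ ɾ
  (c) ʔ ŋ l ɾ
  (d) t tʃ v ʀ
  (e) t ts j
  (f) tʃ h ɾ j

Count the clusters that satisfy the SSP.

6

(a) 1-2-3 → obeys
(b) 1-3-4-6 → obeys
(c) 1-4-5-6 → obeys
(d) 1-2-3-6 → obeys
(e) 1-2-7 → obeys
(f) 2-3-6-7 → obeys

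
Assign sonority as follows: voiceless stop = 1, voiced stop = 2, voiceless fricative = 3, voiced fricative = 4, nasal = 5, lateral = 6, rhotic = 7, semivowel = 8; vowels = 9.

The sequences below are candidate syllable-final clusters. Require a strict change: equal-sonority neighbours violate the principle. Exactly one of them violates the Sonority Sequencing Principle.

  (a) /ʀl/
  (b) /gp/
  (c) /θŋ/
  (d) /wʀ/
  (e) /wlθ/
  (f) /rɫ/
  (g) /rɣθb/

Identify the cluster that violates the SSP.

(a) sonority 7-6: well-formed.
(b) sonority 2-1: well-formed.
(c) sonority 3-5: ill-formed.
(d) sonority 8-7: well-formed.
(e) sonority 8-6-3: well-formed.
(f) sonority 7-6: well-formed.
(g) sonority 7-4-3-2: well-formed.

c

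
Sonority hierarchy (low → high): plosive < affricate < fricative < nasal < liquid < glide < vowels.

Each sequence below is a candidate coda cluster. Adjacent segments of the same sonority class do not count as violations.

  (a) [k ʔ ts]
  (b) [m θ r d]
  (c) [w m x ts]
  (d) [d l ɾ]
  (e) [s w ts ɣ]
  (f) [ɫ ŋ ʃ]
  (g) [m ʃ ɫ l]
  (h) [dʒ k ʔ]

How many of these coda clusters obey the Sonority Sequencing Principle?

3

(a) sonority 1-1-2: ill-formed.
(b) sonority 4-3-5-1: ill-formed.
(c) sonority 6-4-3-2: well-formed.
(d) sonority 1-5-5: ill-formed.
(e) sonority 3-6-2-3: ill-formed.
(f) sonority 5-4-3: well-formed.
(g) sonority 4-3-5-5: ill-formed.
(h) sonority 2-1-1: well-formed.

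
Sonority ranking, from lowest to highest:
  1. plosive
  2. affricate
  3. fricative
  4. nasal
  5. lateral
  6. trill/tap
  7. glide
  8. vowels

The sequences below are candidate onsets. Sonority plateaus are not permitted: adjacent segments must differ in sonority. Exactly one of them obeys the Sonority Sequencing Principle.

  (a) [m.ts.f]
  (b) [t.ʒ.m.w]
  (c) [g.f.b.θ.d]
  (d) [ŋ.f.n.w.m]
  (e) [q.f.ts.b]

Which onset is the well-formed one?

(a) sonority 4-2-3: ill-formed.
(b) sonority 1-3-4-7: well-formed.
(c) sonority 1-3-1-3-1: ill-formed.
(d) sonority 4-3-4-7-4: ill-formed.
(e) sonority 1-3-2-1: ill-formed.

b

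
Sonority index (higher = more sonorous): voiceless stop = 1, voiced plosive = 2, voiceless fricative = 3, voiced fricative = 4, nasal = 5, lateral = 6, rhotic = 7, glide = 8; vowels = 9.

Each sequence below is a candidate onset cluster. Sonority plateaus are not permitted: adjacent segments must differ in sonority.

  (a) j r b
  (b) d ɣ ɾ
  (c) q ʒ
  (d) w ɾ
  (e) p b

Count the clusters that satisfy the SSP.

(a) j r b: profile 8-7-2 — violates.
(b) d ɣ ɾ: profile 2-4-7 — obeys.
(c) q ʒ: profile 1-4 — obeys.
(d) w ɾ: profile 8-7 — violates.
(e) p b: profile 1-2 — obeys.

3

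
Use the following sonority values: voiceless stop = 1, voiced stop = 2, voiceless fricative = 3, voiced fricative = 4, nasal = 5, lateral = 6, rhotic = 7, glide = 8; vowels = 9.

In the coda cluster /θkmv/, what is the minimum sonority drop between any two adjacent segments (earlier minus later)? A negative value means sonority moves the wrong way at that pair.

/θ/: voiceless fricative = 3.
/k/: voiceless stop = 1.
/m/: nasal = 5.
/v/: voiced fricative = 4.
/θ/→/k/: change +2.
/k/→/m/: change -4.
/m/→/v/: change +1.
Minimum = -4.

-4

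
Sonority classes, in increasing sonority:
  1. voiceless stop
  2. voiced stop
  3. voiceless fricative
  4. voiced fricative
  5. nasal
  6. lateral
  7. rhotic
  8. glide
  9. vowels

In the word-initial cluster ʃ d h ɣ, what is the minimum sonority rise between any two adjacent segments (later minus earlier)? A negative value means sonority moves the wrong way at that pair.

/ʃ/ is a voiceless fricative (sonority 3).
/d/ is a voiced stop (sonority 2).
/h/ is a voiceless fricative (sonority 3).
/ɣ/ is a voiced fricative (sonority 4).
/ʃ/→/d/: change -1.
/d/→/h/: change +1.
/h/→/ɣ/: change +1.
Minimum = -1.

-1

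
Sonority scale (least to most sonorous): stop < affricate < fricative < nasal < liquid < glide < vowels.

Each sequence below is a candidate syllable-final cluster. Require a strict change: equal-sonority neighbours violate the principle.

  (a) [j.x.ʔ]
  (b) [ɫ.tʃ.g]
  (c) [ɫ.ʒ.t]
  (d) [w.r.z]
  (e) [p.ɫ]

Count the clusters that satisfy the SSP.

(a) [j.x.ʔ]: profile 6-3-1 — obeys.
(b) [ɫ.tʃ.g]: profile 5-2-1 — obeys.
(c) [ɫ.ʒ.t]: profile 5-3-1 — obeys.
(d) [w.r.z]: profile 6-5-3 — obeys.
(e) [p.ɫ]: profile 1-5 — violates.

4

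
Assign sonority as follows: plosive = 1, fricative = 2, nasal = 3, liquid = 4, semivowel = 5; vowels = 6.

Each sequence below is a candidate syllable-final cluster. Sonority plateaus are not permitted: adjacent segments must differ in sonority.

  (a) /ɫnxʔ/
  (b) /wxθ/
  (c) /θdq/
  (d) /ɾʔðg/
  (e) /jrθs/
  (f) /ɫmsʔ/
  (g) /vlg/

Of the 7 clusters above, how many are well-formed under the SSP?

(a) sonority 4-3-2-1: well-formed.
(b) sonority 5-2-2: ill-formed.
(c) sonority 2-1-1: ill-formed.
(d) sonority 4-1-2-1: ill-formed.
(e) sonority 5-4-2-2: ill-formed.
(f) sonority 4-3-2-1: well-formed.
(g) sonority 2-4-1: ill-formed.

2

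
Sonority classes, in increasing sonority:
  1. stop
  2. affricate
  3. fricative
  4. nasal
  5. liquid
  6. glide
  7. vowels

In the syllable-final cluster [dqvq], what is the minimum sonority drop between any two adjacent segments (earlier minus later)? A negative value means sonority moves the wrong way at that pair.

/d/ is a stop (sonority 1).
/q/ is a stop (sonority 1).
/v/ is a fricative (sonority 3).
/q/ is a stop (sonority 1).
/d/→/q/: change +0.
/q/→/v/: change -2.
/v/→/q/: change +2.
Minimum = -2.

-2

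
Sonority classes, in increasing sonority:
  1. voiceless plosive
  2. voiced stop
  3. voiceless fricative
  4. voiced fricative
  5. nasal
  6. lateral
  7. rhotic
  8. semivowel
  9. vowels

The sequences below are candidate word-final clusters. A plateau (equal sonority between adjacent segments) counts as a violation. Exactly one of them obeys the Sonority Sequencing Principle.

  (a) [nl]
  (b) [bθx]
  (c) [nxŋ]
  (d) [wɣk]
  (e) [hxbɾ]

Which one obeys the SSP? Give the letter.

(a) [nl]: profile 5-6 — violates.
(b) [bθx]: profile 2-3-3 — violates.
(c) [nxŋ]: profile 5-3-5 — violates.
(d) [wɣk]: profile 8-4-1 — obeys.
(e) [hxbɾ]: profile 3-3-2-7 — violates.

d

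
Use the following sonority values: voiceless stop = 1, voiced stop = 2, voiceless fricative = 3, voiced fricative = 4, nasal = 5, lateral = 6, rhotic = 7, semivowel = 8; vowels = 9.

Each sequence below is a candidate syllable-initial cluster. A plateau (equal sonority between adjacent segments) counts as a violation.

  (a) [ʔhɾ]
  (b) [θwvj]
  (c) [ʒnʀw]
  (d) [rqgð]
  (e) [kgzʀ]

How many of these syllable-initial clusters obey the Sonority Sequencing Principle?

3

(a) 1-3-7 → obeys
(b) 3-8-4-8 → violates
(c) 4-5-7-8 → obeys
(d) 7-1-2-4 → violates
(e) 1-2-4-7 → obeys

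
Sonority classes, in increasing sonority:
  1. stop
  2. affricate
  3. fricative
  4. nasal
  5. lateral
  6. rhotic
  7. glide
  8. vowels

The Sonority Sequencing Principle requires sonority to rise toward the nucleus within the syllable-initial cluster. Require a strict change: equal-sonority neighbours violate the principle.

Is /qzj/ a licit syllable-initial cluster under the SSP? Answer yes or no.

yes

/q/ — stop, sonority 1.
/z/ — fricative, sonority 3.
/j/ — glide, sonority 7.
The profile 1-3-7 strictly rises, so the syllable-initial cluster satisfies the SSP.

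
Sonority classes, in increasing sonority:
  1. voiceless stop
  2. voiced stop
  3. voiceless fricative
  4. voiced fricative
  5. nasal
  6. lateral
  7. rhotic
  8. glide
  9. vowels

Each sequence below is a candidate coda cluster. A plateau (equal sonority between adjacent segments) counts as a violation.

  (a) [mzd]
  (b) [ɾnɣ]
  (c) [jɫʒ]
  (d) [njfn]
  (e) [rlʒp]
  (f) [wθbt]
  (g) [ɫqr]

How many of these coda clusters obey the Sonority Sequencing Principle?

(a) 5-4-2 → obeys
(b) 7-5-4 → obeys
(c) 8-6-4 → obeys
(d) 5-8-3-5 → violates
(e) 7-6-4-1 → obeys
(f) 8-3-2-1 → obeys
(g) 6-1-7 → violates

5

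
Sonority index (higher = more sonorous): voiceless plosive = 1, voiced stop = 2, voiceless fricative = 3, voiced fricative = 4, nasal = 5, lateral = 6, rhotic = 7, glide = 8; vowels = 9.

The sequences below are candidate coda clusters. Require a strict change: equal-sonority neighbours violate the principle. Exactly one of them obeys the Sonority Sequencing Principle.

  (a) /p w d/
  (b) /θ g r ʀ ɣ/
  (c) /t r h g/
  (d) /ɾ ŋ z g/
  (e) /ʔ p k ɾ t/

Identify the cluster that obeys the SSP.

(a) 1-8-2 → violates
(b) 3-2-7-7-4 → violates
(c) 1-7-3-2 → violates
(d) 7-5-4-2 → obeys
(e) 1-1-1-7-1 → violates

d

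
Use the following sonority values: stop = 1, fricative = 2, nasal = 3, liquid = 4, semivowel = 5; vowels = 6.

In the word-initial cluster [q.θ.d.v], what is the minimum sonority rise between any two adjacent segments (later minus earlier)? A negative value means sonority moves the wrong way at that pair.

-1

/q/: stop = 1.
/θ/: fricative = 2.
/d/: stop = 1.
/v/: fricative = 2.
/q/→/θ/: change +1.
/θ/→/d/: change -1.
/d/→/v/: change +1.
Minimum = -1.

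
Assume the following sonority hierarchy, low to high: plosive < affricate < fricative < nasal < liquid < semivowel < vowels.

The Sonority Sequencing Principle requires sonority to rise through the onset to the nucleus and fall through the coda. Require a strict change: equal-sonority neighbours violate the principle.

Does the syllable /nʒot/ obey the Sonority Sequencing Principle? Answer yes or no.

no

Onset: /n/ is a nasal (sonority 4), /ʒ/ is a fricative (sonority 3); then the nucleus /o/ (sonority 7).
Onset profile 4-3-7 — does not strictly rise throughout.
Coda: /t/ is a plosive (sonority 1).
Coda profile 7-1 — falls from the nucleus.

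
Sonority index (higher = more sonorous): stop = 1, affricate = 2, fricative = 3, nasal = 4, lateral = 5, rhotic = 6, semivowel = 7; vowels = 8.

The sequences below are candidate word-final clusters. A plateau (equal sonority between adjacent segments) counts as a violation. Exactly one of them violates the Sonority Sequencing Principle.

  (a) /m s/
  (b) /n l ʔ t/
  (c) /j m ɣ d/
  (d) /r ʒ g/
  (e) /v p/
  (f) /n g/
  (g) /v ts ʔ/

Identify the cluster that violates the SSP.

b

(a) sonority 4-3: well-formed.
(b) sonority 4-5-1-1: ill-formed.
(c) sonority 7-4-3-1: well-formed.
(d) sonority 6-3-1: well-formed.
(e) sonority 3-1: well-formed.
(f) sonority 4-1: well-formed.
(g) sonority 3-2-1: well-formed.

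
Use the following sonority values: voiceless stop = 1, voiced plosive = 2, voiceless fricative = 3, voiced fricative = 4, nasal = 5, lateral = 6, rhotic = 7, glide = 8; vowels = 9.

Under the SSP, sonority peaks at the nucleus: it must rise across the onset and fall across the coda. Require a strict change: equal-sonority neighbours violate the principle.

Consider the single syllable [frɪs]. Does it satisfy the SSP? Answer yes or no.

Onset: /f/ is a voiceless fricative (sonority 3), /r/ is a rhotic (sonority 7); then the nucleus /ɪ/ (sonority 9).
Onset profile 3-7-9 — rises to the nucleus.
Coda: /s/ is a voiceless fricative (sonority 3).
Coda profile 9-3 — falls from the nucleus.

yes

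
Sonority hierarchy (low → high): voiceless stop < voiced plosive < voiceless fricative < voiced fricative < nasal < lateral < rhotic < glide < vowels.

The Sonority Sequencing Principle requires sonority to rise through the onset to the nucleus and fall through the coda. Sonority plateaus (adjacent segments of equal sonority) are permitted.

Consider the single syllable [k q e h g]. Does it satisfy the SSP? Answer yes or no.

yes

Onset: /k/ is a voiceless stop (sonority 1), /q/ is a voiceless stop (sonority 1); then the nucleus /e/ (sonority 9).
Onset profile 1-1-9 — rises to the nucleus.
Coda: /h/ is a voiceless fricative (sonority 3), /g/ is a voiced plosive (sonority 2).
Coda profile 9-3-2 — falls from the nucleus.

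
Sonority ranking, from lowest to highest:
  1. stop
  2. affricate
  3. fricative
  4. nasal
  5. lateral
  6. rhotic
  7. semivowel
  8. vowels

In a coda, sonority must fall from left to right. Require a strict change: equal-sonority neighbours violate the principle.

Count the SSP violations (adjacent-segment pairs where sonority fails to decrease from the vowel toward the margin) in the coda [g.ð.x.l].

/g/: stop = 1.
/ð/: fricative = 3.
/x/: fricative = 3.
/l/: lateral = 5.
/g/→/ð/: 1→3 (does not fall) — violation.
/ð/→/x/: 3→3 (plateau) — violation.
/x/→/l/: 3→5 (does not fall) — violation.

3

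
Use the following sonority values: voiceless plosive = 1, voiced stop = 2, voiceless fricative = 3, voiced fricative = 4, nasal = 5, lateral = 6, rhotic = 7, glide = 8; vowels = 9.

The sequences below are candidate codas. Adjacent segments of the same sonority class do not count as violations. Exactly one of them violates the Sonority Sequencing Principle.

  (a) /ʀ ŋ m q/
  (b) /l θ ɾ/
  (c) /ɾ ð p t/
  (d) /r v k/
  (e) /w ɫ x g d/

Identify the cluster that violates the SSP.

b

(a) 7-5-5-1 → obeys
(b) 6-3-7 → violates
(c) 7-4-1-1 → obeys
(d) 7-4-1 → obeys
(e) 8-6-3-2-2 → obeys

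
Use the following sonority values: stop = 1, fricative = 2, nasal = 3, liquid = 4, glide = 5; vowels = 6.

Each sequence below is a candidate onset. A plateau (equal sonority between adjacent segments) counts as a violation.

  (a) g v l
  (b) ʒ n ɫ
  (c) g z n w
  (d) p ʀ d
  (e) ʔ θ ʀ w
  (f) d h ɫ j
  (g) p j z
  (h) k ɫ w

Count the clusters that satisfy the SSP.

(a) g v l: profile 1-2-4 — obeys.
(b) ʒ n ɫ: profile 2-3-4 — obeys.
(c) g z n w: profile 1-2-3-5 — obeys.
(d) p ʀ d: profile 1-4-1 — violates.
(e) ʔ θ ʀ w: profile 1-2-4-5 — obeys.
(f) d h ɫ j: profile 1-2-4-5 — obeys.
(g) p j z: profile 1-5-2 — violates.
(h) k ɫ w: profile 1-4-5 — obeys.

6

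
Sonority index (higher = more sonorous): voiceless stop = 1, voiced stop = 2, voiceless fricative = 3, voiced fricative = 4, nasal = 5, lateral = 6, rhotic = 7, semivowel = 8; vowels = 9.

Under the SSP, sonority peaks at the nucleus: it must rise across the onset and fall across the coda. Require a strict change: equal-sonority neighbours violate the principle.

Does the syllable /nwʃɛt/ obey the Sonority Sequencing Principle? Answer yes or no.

Onset: /n/ is a nasal (sonority 5), /w/ is a semivowel (sonority 8), /ʃ/ is a voiceless fricative (sonority 3); then the nucleus /ɛ/ (sonority 9).
Onset profile 5-8-3-9 — does not strictly rise throughout.
Coda: /t/ is a voiceless stop (sonority 1).
Coda profile 9-1 — falls from the nucleus.

no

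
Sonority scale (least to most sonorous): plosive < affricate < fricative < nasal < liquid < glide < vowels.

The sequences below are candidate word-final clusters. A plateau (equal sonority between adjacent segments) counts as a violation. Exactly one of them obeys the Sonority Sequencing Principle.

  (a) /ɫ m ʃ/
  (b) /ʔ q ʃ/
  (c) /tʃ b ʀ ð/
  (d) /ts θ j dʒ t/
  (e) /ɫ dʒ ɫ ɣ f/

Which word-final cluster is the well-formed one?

(a) 5-4-3 → obeys
(b) 1-1-3 → violates
(c) 2-1-5-3 → violates
(d) 2-3-6-2-1 → violates
(e) 5-2-5-3-3 → violates

a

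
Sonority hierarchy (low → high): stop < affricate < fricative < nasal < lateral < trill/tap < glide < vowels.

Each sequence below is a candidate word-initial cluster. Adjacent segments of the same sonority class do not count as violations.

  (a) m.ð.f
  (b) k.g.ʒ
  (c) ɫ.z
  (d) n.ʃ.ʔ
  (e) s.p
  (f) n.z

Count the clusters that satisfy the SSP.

(a) m.ð.f: profile 4-3-3 — violates.
(b) k.g.ʒ: profile 1-1-3 — obeys.
(c) ɫ.z: profile 5-3 — violates.
(d) n.ʃ.ʔ: profile 4-3-1 — violates.
(e) s.p: profile 3-1 — violates.
(f) n.z: profile 4-3 — violates.

1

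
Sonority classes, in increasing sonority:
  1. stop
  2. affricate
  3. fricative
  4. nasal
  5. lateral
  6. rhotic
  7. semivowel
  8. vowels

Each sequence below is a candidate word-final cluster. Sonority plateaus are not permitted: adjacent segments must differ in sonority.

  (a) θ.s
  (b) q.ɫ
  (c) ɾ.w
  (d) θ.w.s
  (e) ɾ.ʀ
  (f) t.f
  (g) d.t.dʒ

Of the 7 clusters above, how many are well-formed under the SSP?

0

(a) 3-3 → violates
(b) 1-5 → violates
(c) 6-7 → violates
(d) 3-7-3 → violates
(e) 6-6 → violates
(f) 1-3 → violates
(g) 1-1-2 → violates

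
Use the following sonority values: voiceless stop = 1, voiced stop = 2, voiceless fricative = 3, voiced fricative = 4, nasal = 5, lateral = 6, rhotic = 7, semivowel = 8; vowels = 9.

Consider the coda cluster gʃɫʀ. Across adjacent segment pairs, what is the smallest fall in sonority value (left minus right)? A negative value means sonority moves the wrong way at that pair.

/g/ — voiced stop, sonority 2.
/ʃ/ — voiceless fricative, sonority 3.
/ɫ/ — lateral, sonority 6.
/ʀ/ — rhotic, sonority 7.
/g/→/ʃ/: change -1.
/ʃ/→/ɫ/: change -3.
/ɫ/→/ʀ/: change -1.
Minimum = -3.

-3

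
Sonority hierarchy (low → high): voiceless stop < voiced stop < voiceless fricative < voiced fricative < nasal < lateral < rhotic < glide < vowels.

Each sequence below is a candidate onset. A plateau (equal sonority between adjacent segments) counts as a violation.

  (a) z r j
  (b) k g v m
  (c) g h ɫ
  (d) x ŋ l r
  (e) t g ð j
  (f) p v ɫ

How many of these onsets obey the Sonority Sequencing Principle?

(a) sonority 4-7-8: well-formed.
(b) sonority 1-2-4-5: well-formed.
(c) sonority 2-3-6: well-formed.
(d) sonority 3-5-6-7: well-formed.
(e) sonority 1-2-4-8: well-formed.
(f) sonority 1-4-6: well-formed.

6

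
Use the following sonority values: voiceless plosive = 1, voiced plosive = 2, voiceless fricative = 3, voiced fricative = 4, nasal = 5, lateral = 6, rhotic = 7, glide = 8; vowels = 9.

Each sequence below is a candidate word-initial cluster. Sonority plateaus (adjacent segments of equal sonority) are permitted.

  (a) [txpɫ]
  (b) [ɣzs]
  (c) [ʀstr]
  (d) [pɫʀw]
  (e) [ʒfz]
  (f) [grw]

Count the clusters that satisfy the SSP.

2

(a) sonority 1-3-1-6: ill-formed.
(b) sonority 4-4-3: ill-formed.
(c) sonority 7-3-1-7: ill-formed.
(d) sonority 1-6-7-8: well-formed.
(e) sonority 4-3-4: ill-formed.
(f) sonority 2-7-8: well-formed.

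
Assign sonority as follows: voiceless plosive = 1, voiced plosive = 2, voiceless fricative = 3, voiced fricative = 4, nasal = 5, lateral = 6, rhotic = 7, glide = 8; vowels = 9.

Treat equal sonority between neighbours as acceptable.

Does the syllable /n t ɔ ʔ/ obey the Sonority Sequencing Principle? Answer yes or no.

no

Onset: /n/ is a nasal (sonority 5), /t/ is a voiceless plosive (sonority 1); then the nucleus /ɔ/ (sonority 9).
Onset profile 5-1-9 — does not rise throughout.
Coda: /ʔ/ is a voiceless plosive (sonority 1).
Coda profile 9-1 — falls from the nucleus.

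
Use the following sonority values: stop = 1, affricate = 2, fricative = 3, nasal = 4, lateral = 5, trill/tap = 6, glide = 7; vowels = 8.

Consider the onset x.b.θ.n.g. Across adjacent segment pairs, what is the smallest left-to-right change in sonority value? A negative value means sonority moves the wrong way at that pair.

-3

/x/ is a fricative (sonority 3).
/b/ is a stop (sonority 1).
/θ/ is a fricative (sonority 3).
/n/ is a nasal (sonority 4).
/g/ is a stop (sonority 1).
/x/→/b/: change -2.
/b/→/θ/: change +2.
/θ/→/n/: change +1.
/n/→/g/: change -3.
Minimum = -3.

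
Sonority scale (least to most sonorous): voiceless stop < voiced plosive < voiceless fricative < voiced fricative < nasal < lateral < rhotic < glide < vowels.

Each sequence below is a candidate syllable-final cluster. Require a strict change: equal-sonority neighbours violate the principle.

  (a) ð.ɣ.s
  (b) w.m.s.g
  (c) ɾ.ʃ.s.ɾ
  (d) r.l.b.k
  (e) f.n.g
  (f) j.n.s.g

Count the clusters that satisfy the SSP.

3

(a) 4-4-3 → violates
(b) 8-5-3-2 → obeys
(c) 7-3-3-7 → violates
(d) 7-6-2-1 → obeys
(e) 3-5-2 → violates
(f) 8-5-3-2 → obeys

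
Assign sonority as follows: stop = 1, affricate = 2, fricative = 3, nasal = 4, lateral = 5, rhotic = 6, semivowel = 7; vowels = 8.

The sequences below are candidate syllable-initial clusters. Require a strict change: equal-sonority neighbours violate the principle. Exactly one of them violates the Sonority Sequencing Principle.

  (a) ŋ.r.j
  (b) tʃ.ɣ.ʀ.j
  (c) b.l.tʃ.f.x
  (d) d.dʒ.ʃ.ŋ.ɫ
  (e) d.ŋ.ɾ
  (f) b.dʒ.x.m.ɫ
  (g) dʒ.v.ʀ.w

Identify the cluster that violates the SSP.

(a) sonority 4-6-7: well-formed.
(b) sonority 2-3-6-7: well-formed.
(c) sonority 1-5-2-3-3: ill-formed.
(d) sonority 1-2-3-4-5: well-formed.
(e) sonority 1-4-6: well-formed.
(f) sonority 1-2-3-4-5: well-formed.
(g) sonority 2-3-6-7: well-formed.

c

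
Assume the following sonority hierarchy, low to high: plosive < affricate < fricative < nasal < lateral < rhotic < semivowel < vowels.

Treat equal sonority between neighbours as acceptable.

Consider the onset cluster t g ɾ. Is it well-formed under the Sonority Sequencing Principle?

/t/: plosive = 1.
/g/: plosive = 1.
/ɾ/: rhotic = 6.
The profile 1-1-6 is non-decreasing (plateaus allowed), so the onset cluster satisfies the SSP.

yes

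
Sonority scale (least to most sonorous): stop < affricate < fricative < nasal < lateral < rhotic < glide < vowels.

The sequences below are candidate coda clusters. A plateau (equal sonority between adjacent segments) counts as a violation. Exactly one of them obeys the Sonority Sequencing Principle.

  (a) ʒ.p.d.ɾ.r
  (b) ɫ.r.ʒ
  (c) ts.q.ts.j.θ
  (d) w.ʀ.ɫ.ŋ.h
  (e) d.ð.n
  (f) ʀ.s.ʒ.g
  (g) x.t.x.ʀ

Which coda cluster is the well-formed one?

d

(a) 3-1-1-6-6 → violates
(b) 5-6-3 → violates
(c) 2-1-2-7-3 → violates
(d) 7-6-5-4-3 → obeys
(e) 1-3-4 → violates
(f) 6-3-3-1 → violates
(g) 3-1-3-6 → violates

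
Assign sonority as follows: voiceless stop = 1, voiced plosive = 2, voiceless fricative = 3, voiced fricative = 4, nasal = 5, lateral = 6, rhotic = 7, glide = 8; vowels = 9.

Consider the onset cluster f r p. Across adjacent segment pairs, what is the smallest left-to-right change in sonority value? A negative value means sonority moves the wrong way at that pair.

-6

/f/ — voiceless fricative, sonority 3.
/r/ — rhotic, sonority 7.
/p/ — voiceless stop, sonority 1.
/f/→/r/: change +4.
/r/→/p/: change -6.
Minimum = -6.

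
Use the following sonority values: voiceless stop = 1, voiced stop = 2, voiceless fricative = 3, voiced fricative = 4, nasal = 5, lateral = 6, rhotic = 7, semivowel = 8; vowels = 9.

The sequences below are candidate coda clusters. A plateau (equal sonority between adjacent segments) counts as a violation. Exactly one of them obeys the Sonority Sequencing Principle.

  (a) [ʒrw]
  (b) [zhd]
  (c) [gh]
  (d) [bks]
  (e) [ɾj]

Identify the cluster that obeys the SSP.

(a) [ʒrw]: profile 4-7-8 — violates.
(b) [zhd]: profile 4-3-2 — obeys.
(c) [gh]: profile 2-3 — violates.
(d) [bks]: profile 2-1-3 — violates.
(e) [ɾj]: profile 7-8 — violates.

b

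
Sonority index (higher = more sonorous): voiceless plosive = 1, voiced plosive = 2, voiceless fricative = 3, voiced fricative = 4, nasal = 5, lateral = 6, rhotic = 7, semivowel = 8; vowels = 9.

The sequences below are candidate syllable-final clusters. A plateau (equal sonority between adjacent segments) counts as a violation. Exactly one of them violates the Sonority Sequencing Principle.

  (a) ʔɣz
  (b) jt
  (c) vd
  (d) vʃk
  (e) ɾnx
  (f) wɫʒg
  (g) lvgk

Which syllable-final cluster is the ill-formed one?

(a) sonority 1-4-4: ill-formed.
(b) sonority 8-1: well-formed.
(c) sonority 4-2: well-formed.
(d) sonority 4-3-1: well-formed.
(e) sonority 7-5-3: well-formed.
(f) sonority 8-6-4-2: well-formed.
(g) sonority 6-4-2-1: well-formed.

a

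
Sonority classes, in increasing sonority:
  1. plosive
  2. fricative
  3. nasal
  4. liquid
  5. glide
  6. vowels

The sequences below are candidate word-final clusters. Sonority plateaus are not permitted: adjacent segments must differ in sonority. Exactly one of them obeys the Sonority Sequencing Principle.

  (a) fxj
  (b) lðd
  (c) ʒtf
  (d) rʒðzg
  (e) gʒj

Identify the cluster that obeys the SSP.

b

(a) fxj: profile 2-2-5 — violates.
(b) lðd: profile 4-2-1 — obeys.
(c) ʒtf: profile 2-1-2 — violates.
(d) rʒðzg: profile 4-2-2-2-1 — violates.
(e) gʒj: profile 1-2-5 — violates.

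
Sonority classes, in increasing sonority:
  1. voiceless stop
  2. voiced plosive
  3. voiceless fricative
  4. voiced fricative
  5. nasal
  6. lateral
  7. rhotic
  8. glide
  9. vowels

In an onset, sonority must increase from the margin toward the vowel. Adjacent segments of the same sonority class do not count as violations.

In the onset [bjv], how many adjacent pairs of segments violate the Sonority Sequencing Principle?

/b/ is a voiced plosive (sonority 2).
/j/ is a glide (sonority 8).
/v/ is a voiced fricative (sonority 4).
/b/→/j/: 2→8 (rises) — ok.
/j/→/v/: 8→4 (does not rise) — violation.

1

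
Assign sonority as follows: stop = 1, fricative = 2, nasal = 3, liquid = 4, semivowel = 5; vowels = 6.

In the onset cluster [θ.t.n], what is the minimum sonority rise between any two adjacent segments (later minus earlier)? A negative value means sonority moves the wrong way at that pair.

/θ/ — fricative, sonority 2.
/t/ — stop, sonority 1.
/n/ — nasal, sonority 3.
/θ/→/t/: change -1.
/t/→/n/: change +2.
Minimum = -1.

-1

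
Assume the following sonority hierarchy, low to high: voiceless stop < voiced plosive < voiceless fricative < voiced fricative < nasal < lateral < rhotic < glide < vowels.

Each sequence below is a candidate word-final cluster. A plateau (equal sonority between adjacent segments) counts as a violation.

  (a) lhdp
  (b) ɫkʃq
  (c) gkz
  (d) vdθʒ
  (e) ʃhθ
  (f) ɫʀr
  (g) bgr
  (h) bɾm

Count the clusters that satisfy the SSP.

(a) lhdp: profile 6-3-2-1 — obeys.
(b) ɫkʃq: profile 6-1-3-1 — violates.
(c) gkz: profile 2-1-4 — violates.
(d) vdθʒ: profile 4-2-3-4 — violates.
(e) ʃhθ: profile 3-3-3 — violates.
(f) ɫʀr: profile 6-7-7 — violates.
(g) bgr: profile 2-2-7 — violates.
(h) bɾm: profile 2-7-5 — violates.

1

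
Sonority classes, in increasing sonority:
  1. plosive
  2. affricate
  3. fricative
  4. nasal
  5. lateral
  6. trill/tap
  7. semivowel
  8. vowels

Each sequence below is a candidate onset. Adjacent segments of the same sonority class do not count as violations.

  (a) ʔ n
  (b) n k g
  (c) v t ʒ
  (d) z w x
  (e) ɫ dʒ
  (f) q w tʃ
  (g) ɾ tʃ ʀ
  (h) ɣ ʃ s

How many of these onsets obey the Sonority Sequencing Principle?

(a) ʔ n: profile 1-4 — obeys.
(b) n k g: profile 4-1-1 — violates.
(c) v t ʒ: profile 3-1-3 — violates.
(d) z w x: profile 3-7-3 — violates.
(e) ɫ dʒ: profile 5-2 — violates.
(f) q w tʃ: profile 1-7-2 — violates.
(g) ɾ tʃ ʀ: profile 6-2-6 — violates.
(h) ɣ ʃ s: profile 3-3-3 — obeys.

2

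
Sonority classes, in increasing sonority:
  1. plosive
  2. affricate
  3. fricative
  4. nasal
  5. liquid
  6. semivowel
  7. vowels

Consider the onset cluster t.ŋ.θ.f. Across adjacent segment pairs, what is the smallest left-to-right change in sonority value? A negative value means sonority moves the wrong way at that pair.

/t/ — plosive, sonority 1.
/ŋ/ — nasal, sonority 4.
/θ/ — fricative, sonority 3.
/f/ — fricative, sonority 3.
/t/→/ŋ/: change +3.
/ŋ/→/θ/: change -1.
/θ/→/f/: change +0.
Minimum = -1.

-1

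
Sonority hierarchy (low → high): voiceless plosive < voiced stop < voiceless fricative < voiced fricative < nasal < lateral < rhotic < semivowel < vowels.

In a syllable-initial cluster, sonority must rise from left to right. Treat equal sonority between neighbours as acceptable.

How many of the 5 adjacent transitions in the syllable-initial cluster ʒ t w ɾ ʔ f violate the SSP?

/ʒ/ is a voiced fricative (sonority 4).
/t/ is a voiceless plosive (sonority 1).
/w/ is a semivowel (sonority 8).
/ɾ/ is a rhotic (sonority 7).
/ʔ/ is a voiceless plosive (sonority 1).
/f/ is a voiceless fricative (sonority 3).
/ʒ/→/t/: 4→1 (does not rise) — violation.
/t/→/w/: 1→8 (rises) — ok.
/w/→/ɾ/: 8→7 (does not rise) — violation.
/ɾ/→/ʔ/: 7→1 (does not rise) — violation.
/ʔ/→/f/: 1→3 (rises) — ok.

3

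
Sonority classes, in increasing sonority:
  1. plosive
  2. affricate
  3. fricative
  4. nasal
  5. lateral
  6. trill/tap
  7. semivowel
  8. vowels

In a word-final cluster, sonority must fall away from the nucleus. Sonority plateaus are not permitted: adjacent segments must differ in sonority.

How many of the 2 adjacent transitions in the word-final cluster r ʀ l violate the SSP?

1

/r/: trill/tap = 6.
/ʀ/: trill/tap = 6.
/l/: lateral = 5.
/r/→/ʀ/: 6→6 (plateau) — violation.
/ʀ/→/l/: 6→5 (falls) — ok.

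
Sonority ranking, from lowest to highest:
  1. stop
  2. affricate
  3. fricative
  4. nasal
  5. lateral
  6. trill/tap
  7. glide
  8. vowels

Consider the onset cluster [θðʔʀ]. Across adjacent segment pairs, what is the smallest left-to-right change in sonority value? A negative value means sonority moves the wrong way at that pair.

-2

/θ/ is a fricative (sonority 3).
/ð/ is a fricative (sonority 3).
/ʔ/ is a stop (sonority 1).
/ʀ/ is a trill/tap (sonority 6).
/θ/→/ð/: change +0.
/ð/→/ʔ/: change -2.
/ʔ/→/ʀ/: change +5.
Minimum = -2.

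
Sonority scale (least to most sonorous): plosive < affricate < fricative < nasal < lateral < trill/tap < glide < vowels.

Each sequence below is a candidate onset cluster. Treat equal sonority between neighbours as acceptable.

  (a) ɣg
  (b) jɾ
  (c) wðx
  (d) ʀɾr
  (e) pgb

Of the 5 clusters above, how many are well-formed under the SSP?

(a) 3-1 → violates
(b) 7-6 → violates
(c) 7-3-3 → violates
(d) 6-6-6 → obeys
(e) 1-1-1 → obeys

2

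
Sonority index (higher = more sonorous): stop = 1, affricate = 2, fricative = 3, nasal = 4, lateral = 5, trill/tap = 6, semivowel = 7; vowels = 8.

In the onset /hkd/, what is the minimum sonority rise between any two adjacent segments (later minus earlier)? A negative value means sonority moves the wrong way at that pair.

/h/: fricative = 3.
/k/: stop = 1.
/d/: stop = 1.
/h/→/k/: change -2.
/k/→/d/: change +0.
Minimum = -2.

-2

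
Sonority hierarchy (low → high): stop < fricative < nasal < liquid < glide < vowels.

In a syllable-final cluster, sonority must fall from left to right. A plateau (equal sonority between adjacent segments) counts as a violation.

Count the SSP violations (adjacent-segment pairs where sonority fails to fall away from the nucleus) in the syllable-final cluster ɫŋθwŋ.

1

/ɫ/ — liquid, sonority 4.
/ŋ/ — nasal, sonority 3.
/θ/ — fricative, sonority 2.
/w/ — glide, sonority 5.
/ŋ/ — nasal, sonority 3.
/ɫ/→/ŋ/: 4→3 (falls) — ok.
/ŋ/→/θ/: 3→2 (falls) — ok.
/θ/→/w/: 2→5 (does not fall) — violation.
/w/→/ŋ/: 5→3 (falls) — ok.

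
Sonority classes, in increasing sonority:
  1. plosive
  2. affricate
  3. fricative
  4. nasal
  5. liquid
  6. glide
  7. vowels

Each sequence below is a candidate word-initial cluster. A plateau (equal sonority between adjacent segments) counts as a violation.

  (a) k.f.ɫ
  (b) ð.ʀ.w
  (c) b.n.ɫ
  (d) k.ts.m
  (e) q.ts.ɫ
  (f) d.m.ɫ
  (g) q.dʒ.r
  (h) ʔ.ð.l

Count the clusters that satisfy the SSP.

(a) k.f.ɫ: profile 1-3-5 — obeys.
(b) ð.ʀ.w: profile 3-5-6 — obeys.
(c) b.n.ɫ: profile 1-4-5 — obeys.
(d) k.ts.m: profile 1-2-4 — obeys.
(e) q.ts.ɫ: profile 1-2-5 — obeys.
(f) d.m.ɫ: profile 1-4-5 — obeys.
(g) q.dʒ.r: profile 1-2-5 — obeys.
(h) ʔ.ð.l: profile 1-3-5 — obeys.

8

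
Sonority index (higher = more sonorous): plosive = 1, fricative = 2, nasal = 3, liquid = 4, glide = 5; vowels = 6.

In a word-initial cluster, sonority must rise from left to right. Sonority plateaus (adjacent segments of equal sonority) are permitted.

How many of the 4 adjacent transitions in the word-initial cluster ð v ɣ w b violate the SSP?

/ð/ — fricative, sonority 2.
/v/ — fricative, sonority 2.
/ɣ/ — fricative, sonority 2.
/w/ — glide, sonority 5.
/b/ — plosive, sonority 1.
/ð/→/v/: 2→2 (plateau, allowed) — ok.
/v/→/ɣ/: 2→2 (plateau, allowed) — ok.
/ɣ/→/w/: 2→5 (rises) — ok.
/w/→/b/: 5→1 (does not rise) — violation.

1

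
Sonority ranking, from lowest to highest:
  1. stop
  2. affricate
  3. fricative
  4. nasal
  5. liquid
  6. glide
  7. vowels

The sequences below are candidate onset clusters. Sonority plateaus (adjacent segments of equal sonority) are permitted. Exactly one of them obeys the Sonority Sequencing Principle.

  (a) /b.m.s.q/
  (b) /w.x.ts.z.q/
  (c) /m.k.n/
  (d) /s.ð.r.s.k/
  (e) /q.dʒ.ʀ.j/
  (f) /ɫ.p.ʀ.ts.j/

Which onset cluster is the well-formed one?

e

(a) 1-4-3-1 → violates
(b) 6-3-2-3-1 → violates
(c) 4-1-4 → violates
(d) 3-3-5-3-1 → violates
(e) 1-2-5-6 → obeys
(f) 5-1-5-2-6 → violates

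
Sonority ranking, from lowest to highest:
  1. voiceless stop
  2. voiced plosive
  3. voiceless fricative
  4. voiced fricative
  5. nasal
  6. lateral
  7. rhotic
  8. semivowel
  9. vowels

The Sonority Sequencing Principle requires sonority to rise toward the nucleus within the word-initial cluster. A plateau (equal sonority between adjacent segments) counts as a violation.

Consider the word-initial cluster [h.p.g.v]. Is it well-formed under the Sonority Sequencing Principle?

/h/ — voiceless fricative, sonority 3.
/p/ — voiceless stop, sonority 1.
/g/ — voiced plosive, sonority 2.
/v/ — voiced fricative, sonority 4.
The profile is 3-1-2-4. Between /h/ (3) and /p/ (1) sonority does not rise, so the cluster violates the SSP.

no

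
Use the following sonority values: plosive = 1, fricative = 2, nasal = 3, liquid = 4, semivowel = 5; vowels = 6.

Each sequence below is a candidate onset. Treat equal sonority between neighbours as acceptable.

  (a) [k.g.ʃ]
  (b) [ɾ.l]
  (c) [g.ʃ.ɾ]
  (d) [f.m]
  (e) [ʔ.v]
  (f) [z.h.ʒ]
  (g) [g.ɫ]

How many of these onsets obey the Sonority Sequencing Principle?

(a) [k.g.ʃ]: profile 1-1-2 — obeys.
(b) [ɾ.l]: profile 4-4 — obeys.
(c) [g.ʃ.ɾ]: profile 1-2-4 — obeys.
(d) [f.m]: profile 2-3 — obeys.
(e) [ʔ.v]: profile 1-2 — obeys.
(f) [z.h.ʒ]: profile 2-2-2 — obeys.
(g) [g.ɫ]: profile 1-4 — obeys.

7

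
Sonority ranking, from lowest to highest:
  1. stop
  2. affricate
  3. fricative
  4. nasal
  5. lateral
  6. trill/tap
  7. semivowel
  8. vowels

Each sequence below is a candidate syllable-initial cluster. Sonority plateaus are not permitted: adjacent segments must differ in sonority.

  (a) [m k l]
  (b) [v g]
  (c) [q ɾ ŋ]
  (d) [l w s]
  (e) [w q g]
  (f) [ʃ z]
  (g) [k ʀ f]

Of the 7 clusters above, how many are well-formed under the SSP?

(a) sonority 4-1-5: ill-formed.
(b) sonority 3-1: ill-formed.
(c) sonority 1-6-4: ill-formed.
(d) sonority 5-7-3: ill-formed.
(e) sonority 7-1-1: ill-formed.
(f) sonority 3-3: ill-formed.
(g) sonority 1-6-3: ill-formed.

0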